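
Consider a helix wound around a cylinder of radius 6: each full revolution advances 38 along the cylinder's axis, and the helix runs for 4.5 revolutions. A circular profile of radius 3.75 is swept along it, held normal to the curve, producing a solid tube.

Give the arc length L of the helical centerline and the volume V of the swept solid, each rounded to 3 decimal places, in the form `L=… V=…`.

2πR = 2π·6 = 37.699112
per-turn = √(37.699112² + 38²) = √(1421.2230 + 1444) = √2865.2230 = 53.527778
L = 4.5 × 53.527778 = 240.875002
V = π·3.75² × L = 44.178647 × 240.875002 = 10641.531596

L=240.875 V=10641.532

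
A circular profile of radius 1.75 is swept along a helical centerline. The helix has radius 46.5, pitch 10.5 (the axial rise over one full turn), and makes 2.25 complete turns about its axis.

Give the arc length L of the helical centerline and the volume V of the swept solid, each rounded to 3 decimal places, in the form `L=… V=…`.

L=657.803 V=6328.803

2πR = 2π·46.5 = 292.168117
per-turn = √(292.168117² + 10.5²) = √(85362.2085 + 110.25) = √85472.4585 = 292.356732
L = 2.25 × 292.356732 = 657.802646
V = π·1.75² × L = 9.621128 × 657.802646 = 6328.803127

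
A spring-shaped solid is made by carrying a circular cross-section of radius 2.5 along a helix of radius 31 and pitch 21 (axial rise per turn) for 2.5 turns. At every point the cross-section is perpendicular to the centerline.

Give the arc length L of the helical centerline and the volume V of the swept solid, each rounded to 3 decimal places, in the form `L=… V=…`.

L=489.769 V=9616.588

2πR = 2π·31 = 194.778745
per-turn = √(194.778745² + 21²) = √(37938.7593 + 441) = √38379.7593 = 195.907527
L = 2.5 × 195.907527 = 489.768819
V = π·2.5² × L = 19.634954 × 489.768819 = 9616.588267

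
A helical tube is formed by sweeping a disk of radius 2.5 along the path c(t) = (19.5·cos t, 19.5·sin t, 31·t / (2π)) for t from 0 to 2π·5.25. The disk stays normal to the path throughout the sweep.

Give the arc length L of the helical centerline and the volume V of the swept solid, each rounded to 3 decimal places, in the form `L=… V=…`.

L=663.511 V=13028.005

2πR = 2π·19.5 = 122.522113
per-turn = √(122.522113² + 31²) = √(15011.6683 + 961) = √15972.6683 = 126.383022
L = 5.25 × 126.383022 = 663.510866
V = π·2.5² × L = 19.634954 × 663.510866 = 13028.005397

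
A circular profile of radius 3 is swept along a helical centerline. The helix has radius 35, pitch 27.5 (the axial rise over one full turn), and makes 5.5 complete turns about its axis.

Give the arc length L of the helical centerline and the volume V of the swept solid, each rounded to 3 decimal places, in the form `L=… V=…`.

2πR = 2π·35 = 219.911486
per-turn = √(219.911486² + 27.5²) = √(48361.0616 + 756.25) = √49117.3116 = 221.624258
L = 5.5 × 221.624258 = 1218.933417
V = π·3² × L = 28.274334 × 1218.933417 = 34464.530410

L=1218.933 V=34464.530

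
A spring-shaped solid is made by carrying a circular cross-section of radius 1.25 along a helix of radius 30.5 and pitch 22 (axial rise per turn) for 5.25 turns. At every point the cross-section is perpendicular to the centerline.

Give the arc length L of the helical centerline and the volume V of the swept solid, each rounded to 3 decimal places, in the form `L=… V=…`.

L=1012.703 V=4971.095

2πR = 2π·30.5 = 191.637152
per-turn = √(191.637152² + 22²) = √(36724.7980 + 484) = √37208.7980 = 192.895822
L = 5.25 × 192.895822 = 1012.703063
V = π·1.25² × L = 4.908739 × 1012.703063 = 4971.094537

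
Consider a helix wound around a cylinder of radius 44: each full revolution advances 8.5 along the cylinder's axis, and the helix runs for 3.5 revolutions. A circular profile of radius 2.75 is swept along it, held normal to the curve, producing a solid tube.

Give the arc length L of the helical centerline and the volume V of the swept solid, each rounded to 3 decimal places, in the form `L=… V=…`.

2πR = 2π·44 = 276.460154
per-turn = √(276.460154² + 8.5²) = √(76430.2165 + 72.25) = √76502.4665 = 276.590792
L = 3.5 × 276.590792 = 968.067774
V = π·2.75² × L = 23.758294 × 968.067774 = 22999.639207

L=968.068 V=22999.639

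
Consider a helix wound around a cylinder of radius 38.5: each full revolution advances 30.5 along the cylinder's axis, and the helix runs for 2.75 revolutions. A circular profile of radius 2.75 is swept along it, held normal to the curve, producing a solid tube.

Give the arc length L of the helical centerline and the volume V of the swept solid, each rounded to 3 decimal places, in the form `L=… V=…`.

2πR = 2π·38.5 = 241.902634
per-turn = √(241.902634² + 30.5²) = √(58516.8845 + 930.25) = √59447.1345 = 243.817831
L = 2.75 × 243.817831 = 670.499034
V = π·2.75² × L = 23.758294 × 670.499034 = 15929.913474

L=670.499 V=15929.913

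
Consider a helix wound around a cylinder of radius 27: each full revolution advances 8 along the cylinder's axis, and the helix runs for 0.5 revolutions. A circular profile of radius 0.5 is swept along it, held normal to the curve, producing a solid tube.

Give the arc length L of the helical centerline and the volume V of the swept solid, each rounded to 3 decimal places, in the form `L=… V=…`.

L=84.917 V=66.694

2πR = 2π·27 = 169.646003
per-turn = √(169.646003² + 8²) = √(28779.7664 + 64) = √28843.7664 = 169.834527
L = 0.5 × 169.834527 = 84.917263
V = π·0.5² × L = 0.785398 × 84.917263 = 66.693863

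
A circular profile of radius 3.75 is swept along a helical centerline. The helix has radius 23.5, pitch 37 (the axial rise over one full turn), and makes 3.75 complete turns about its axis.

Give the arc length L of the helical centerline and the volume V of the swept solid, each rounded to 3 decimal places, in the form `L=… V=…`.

L=570.825 V=25218.291

2πR = 2π·23.5 = 147.654855
per-turn = √(147.654855² + 37²) = √(21801.9561 + 1369) = √23170.9561 = 152.220091
L = 3.75 × 152.220091 = 570.825341
V = π·3.75² × L = 44.178647 × 570.825341 = 25218.291083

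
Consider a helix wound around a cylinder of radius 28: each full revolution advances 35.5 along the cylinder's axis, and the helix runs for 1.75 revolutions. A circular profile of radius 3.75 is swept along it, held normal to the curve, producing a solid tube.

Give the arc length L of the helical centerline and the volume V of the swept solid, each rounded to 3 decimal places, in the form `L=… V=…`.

2πR = 2π·28 = 175.929189
per-turn = √(175.929189² + 35.5²) = √(30951.0794 + 1260.25) = √32211.3294 = 179.475150
L = 1.75 × 179.475150 = 314.081512
V = π·3.75² × L = 44.178647 × 314.081512 = 13875.696159

L=314.082 V=13875.696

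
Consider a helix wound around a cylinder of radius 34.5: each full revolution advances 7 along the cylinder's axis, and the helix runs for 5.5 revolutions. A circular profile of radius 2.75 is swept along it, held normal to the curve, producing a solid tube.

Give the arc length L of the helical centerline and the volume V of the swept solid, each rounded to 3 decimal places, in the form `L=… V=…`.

L=1192.856 V=28340.221

2πR = 2π·34.5 = 216.769893
per-turn = √(216.769893² + 7²) = √(46989.1866 + 49) = √47038.1866 = 216.882887
L = 5.5 × 216.882887 = 1192.855877
V = π·2.75² × L = 23.758294 × 1192.855877 = 28340.221153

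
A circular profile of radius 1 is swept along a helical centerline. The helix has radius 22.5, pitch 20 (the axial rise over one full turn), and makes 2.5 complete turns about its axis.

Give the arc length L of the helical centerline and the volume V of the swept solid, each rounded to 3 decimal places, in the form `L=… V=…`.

L=356.948 V=1121.387

2πR = 2π·22.5 = 141.371669
per-turn = √(141.371669² + 20²) = √(19985.9489 + 400) = √20385.9489 = 142.779371
L = 2.5 × 142.779371 = 356.948429
V = π·1² × L = 3.141593 × 356.948429 = 1121.386561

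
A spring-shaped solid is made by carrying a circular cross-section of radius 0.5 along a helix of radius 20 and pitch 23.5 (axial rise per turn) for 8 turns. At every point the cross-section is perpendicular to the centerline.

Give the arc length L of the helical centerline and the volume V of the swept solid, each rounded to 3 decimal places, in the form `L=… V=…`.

2πR = 2π·20 = 125.663706
per-turn = √(125.663706² + 23.5²) = √(15791.3670 + 552.25) = √16343.6170 = 127.842157
L = 8 × 127.842157 = 1022.737254
V = π·0.5² × L = 0.785398 × 1022.737254 = 803.255961

L=1022.737 V=803.256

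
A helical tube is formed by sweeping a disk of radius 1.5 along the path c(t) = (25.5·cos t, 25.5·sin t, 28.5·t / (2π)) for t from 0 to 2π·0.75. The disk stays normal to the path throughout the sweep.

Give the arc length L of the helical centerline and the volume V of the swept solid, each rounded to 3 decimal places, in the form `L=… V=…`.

L=122.052 V=862.736

2πR = 2π·25.5 = 160.221225
per-turn = √(160.221225² + 28.5²) = √(25670.8410 + 812.25) = √26483.0910 = 162.736262
L = 0.75 × 162.736262 = 122.052197
V = π·1.5² × L = 7.068583 × 122.052197 = 862.736140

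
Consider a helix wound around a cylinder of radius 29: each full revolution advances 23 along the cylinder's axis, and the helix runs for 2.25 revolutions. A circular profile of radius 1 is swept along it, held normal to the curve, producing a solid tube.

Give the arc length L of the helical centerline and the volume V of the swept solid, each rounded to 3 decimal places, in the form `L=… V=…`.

2πR = 2π·29 = 182.212374
per-turn = √(182.212374² + 23²) = √(33201.3492 + 529) = √33730.3492 = 183.658240
L = 2.25 × 183.658240 = 413.231041
V = π·1² × L = 3.141593 × 413.231041 = 1298.203601

L=413.231 V=1298.204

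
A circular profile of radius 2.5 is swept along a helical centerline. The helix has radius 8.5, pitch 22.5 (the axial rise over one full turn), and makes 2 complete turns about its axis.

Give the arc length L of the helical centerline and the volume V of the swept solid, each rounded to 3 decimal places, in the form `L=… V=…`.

2πR = 2π·8.5 = 53.407075
per-turn = √(53.407075² + 22.5²) = √(2852.3157 + 506.25) = √3358.5657 = 57.953133
L = 2 × 57.953133 = 115.906267
V = π·2.5² × L = 19.634954 × 115.906267 = 2275.814227

L=115.906 V=2275.814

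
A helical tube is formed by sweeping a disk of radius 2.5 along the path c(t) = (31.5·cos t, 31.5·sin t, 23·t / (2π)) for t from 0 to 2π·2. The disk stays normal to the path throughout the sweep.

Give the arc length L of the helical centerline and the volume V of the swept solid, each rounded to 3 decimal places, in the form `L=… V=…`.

2πR = 2π·31.5 = 197.920337
per-turn = √(197.920337² + 23²) = √(39172.4599 + 529) = √39701.4599 = 199.252252
L = 2 × 199.252252 = 398.504504
V = π·2.5² × L = 19.634954 × 398.504504 = 7824.617633

L=398.505 V=7824.618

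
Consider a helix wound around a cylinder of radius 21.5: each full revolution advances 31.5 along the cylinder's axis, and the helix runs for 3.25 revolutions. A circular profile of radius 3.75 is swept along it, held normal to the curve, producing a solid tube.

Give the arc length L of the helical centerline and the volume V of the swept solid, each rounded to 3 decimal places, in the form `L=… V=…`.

2πR = 2π·21.5 = 135.088484
per-turn = √(135.088484² + 31.5²) = √(18248.8985 + 992.25) = √19241.1485 = 138.712467
L = 3.25 × 138.712467 = 450.815518
V = π·3.75² × L = 44.178647 × 450.815518 = 19916.419500

L=450.816 V=19916.420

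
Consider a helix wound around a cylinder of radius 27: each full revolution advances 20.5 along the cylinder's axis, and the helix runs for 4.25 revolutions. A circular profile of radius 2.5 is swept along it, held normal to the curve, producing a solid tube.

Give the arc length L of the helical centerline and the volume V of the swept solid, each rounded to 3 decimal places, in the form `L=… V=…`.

2πR = 2π·27 = 169.646003
per-turn = √(169.646003² + 20.5²) = √(28779.7664 + 420.25) = √29200.0164 = 170.880123
L = 4.25 × 170.880123 = 726.240523
V = π·2.5² × L = 19.634954 × 726.240523 = 14259.699318

L=726.241 V=14259.699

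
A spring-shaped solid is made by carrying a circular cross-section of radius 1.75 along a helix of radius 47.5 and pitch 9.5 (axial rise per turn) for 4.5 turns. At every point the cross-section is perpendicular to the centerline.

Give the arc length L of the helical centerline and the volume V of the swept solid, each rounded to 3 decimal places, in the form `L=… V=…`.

2πR = 2π·47.5 = 298.451302
per-turn = √(298.451302² + 9.5²) = √(89073.1797 + 90.25) = √89163.4297 = 298.602461
L = 4.5 × 298.602461 = 1343.711075
V = π·1.75² × L = 9.621128 × 1343.711075 = 12928.015573

L=1343.711 V=12928.016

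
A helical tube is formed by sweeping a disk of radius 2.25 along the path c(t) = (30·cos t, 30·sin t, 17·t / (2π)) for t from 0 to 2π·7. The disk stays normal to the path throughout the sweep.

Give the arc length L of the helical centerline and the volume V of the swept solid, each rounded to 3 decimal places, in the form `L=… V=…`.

L=1324.824 V=21070.419

2πR = 2π·30 = 188.495559
per-turn = √(188.495559² + 17²) = √(35530.5758 + 289) = √35819.5758 = 189.260603
L = 7 × 189.260603 = 1324.824221
V = π·2.25² × L = 15.904313 × 1324.824221 = 21070.418826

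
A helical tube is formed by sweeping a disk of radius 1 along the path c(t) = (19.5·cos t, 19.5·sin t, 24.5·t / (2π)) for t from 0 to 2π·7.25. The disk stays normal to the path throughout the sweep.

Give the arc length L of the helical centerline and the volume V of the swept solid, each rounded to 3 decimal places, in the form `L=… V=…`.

2πR = 2π·19.5 = 122.522113
per-turn = √(122.522113² + 24.5²) = √(15011.6683 + 600.25) = √15611.9183 = 124.947662
L = 7.25 × 124.947662 = 905.870551
V = π·1² × L = 3.141593 × 905.870551 = 2845.876268

L=905.871 V=2845.876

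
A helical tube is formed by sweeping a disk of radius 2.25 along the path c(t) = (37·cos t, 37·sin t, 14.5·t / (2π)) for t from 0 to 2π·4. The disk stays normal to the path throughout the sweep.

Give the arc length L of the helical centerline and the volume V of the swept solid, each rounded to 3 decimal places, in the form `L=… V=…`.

2πR = 2π·37 = 232.477856
per-turn = √(232.477856² + 14.5²) = √(54045.9537 + 210.25) = √54256.2037 = 232.929611
L = 4 × 232.929611 = 931.718444
V = π·2.25² × L = 15.904313 × 931.718444 = 14818.341586

L=931.718 V=14818.342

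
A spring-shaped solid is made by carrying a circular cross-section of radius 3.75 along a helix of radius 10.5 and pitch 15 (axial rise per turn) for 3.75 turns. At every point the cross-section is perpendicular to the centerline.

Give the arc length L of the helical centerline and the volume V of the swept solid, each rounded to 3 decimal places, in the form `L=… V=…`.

2πR = 2π·10.5 = 65.973446
per-turn = √(65.973446² + 15²) = √(4352.4955 + 225) = √4577.4955 = 67.657191
L = 3.75 × 67.657191 = 253.714468
V = π·3.75² × L = 44.178647 × 253.714468 = 11208.761822

L=253.714 V=11208.762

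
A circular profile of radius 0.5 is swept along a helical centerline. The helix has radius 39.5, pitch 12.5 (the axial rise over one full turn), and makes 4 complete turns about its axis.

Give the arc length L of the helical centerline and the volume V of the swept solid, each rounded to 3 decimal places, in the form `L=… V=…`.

2πR = 2π·39.5 = 248.185820
per-turn = √(248.185820² + 12.5²) = √(61596.2011 + 156.25) = √61752.4511 = 248.500405
L = 4 × 248.500405 = 994.001618
V = π·0.5² × L = 0.785398 × 994.001618 = 780.687045

L=994.002 V=780.687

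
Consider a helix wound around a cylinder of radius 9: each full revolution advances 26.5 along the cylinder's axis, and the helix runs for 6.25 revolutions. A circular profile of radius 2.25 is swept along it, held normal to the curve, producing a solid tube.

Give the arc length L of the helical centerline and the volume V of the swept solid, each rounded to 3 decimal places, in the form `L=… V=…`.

L=390.312 V=6207.652

2πR = 2π·9 = 56.548668
per-turn = √(56.548668² + 26.5²) = √(3197.7518 + 702.25) = √3900.0018 = 62.449995
L = 6.25 × 62.449995 = 390.312466
V = π·2.25² × L = 15.904313 × 390.312466 = 6207.651557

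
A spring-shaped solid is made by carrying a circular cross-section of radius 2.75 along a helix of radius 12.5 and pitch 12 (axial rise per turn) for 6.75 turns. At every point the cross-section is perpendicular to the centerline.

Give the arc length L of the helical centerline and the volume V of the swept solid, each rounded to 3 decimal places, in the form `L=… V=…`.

2πR = 2π·12.5 = 78.539816
per-turn = √(78.539816² + 12²) = √(6168.5028 + 144) = √6312.5028 = 79.451260
L = 6.75 × 79.451260 = 536.296006
V = π·2.75² × L = 23.758294 × 536.296006 = 12741.478431

L=536.296 V=12741.478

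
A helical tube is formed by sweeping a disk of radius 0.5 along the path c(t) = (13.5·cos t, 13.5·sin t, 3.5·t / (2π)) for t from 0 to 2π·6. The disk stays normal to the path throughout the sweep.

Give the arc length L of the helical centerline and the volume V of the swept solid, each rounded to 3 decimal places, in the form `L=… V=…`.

2πR = 2π·13.5 = 84.823002
per-turn = √(84.823002² + 3.5²) = √(7194.9416 + 12.25) = √7207.1916 = 84.895180
L = 6 × 84.895180 = 509.371081
V = π·0.5² × L = 0.785398 × 509.371081 = 400.059111

L=509.371 V=400.059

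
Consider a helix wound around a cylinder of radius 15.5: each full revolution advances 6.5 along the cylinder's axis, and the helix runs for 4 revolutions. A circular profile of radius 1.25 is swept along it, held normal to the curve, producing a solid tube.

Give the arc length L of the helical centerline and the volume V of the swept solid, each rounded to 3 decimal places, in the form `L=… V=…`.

2πR = 2π·15.5 = 97.389372
per-turn = √(97.389372² + 6.5²) = √(9484.6898 + 42.25) = √9526.9398 = 97.606044
L = 4 × 97.606044 = 390.424176
V = π·1.25² × L = 4.908739 × 390.424176 = 1916.490193

L=390.424 V=1916.490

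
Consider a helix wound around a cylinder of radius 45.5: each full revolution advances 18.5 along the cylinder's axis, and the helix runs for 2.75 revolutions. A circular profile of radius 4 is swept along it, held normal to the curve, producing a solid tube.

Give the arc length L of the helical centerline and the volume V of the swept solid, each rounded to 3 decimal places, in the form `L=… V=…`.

L=787.828 V=39600.551

2πR = 2π·45.5 = 285.884931
per-turn = √(285.884931² + 18.5²) = √(81730.1940 + 342.25) = √82072.4440 = 286.482886
L = 2.75 × 286.482886 = 787.827937
V = π·4² × L = 50.265482 × 787.827937 = 39600.551340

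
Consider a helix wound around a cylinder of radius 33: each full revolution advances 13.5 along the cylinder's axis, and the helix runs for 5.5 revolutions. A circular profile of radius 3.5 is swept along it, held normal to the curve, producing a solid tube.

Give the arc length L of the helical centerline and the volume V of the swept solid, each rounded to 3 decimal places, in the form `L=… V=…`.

L=1142.813 V=43980.588

2πR = 2π·33 = 207.345115
per-turn = √(207.345115² + 13.5²) = √(42991.9968 + 182.25) = √43174.2468 = 207.784135
L = 5.5 × 207.784135 = 1142.812743
V = π·3.5² × L = 38.484510 × 1142.812743 = 43980.588431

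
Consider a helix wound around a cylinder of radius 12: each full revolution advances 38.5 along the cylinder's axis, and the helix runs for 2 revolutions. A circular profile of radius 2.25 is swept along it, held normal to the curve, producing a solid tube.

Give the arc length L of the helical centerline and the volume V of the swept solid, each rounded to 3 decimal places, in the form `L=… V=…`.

L=169.318 V=2692.886

2πR = 2π·12 = 75.398224
per-turn = √(75.398224² + 38.5²) = √(5684.8921 + 1482.25) = √7167.1421 = 84.658976
L = 2 × 84.658976 = 169.317951
V = π·2.25² × L = 15.904313 × 169.317951 = 2692.885657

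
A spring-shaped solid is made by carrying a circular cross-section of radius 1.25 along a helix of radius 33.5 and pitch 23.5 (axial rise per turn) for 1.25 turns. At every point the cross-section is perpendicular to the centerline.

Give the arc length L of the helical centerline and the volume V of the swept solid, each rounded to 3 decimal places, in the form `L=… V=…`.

2πR = 2π·33.5 = 210.486708
per-turn = √(210.486708² + 23.5²) = √(44304.6542 + 552.25) = √44856.9042 = 211.794486
L = 1.25 × 211.794486 = 264.743107
V = π·1.25² × L = 4.908739 × 264.743107 = 1299.554688

L=264.743 V=1299.555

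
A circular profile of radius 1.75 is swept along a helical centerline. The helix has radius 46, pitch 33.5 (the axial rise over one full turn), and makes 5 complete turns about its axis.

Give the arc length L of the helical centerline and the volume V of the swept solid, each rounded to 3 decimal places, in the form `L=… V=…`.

L=1454.807 V=13996.887

2πR = 2π·46 = 289.026524
per-turn = √(289.026524² + 33.5²) = √(83536.3317 + 1122.25) = √84658.5817 = 290.961478
L = 5 × 290.961478 = 1454.807390
V = π·1.75² × L = 9.621128 × 1454.807390 = 13996.887387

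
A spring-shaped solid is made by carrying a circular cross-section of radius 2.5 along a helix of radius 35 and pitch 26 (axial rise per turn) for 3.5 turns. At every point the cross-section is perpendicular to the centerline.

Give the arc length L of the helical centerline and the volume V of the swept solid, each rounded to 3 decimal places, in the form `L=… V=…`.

2πR = 2π·35 = 219.911486
per-turn = √(219.911486² + 26²) = √(48361.0616 + 676) = √49037.0616 = 221.443134
L = 3.5 × 221.443134 = 775.050969
V = π·2.5² × L = 19.634954 × 775.050969 = 15218.090185

L=775.051 V=15218.090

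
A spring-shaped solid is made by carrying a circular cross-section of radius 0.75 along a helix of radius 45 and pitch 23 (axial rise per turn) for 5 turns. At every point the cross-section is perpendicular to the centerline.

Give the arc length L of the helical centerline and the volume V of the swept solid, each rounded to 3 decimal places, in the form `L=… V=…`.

2πR = 2π·45 = 282.743339
per-turn = √(282.743339² + 23²) = √(79943.7956 + 529) = √80472.7956 = 283.677274
L = 5 × 283.677274 = 1418.386369
V = π·0.75² × L = 1.767146 × 1418.386369 = 2506.495610

L=1418.386 V=2506.496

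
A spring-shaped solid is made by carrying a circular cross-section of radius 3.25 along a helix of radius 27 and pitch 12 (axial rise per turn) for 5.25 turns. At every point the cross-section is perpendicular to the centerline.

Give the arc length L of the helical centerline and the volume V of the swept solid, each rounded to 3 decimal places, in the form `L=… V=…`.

2πR = 2π·27 = 169.646003
per-turn = √(169.646003² + 12²) = √(28779.7664 + 144) = √28923.7664 = 170.069887
L = 5.25 × 170.069887 = 892.866906
V = π·3.25² × L = 33.183072 × 892.866906 = 29628.067198

L=892.867 V=29628.067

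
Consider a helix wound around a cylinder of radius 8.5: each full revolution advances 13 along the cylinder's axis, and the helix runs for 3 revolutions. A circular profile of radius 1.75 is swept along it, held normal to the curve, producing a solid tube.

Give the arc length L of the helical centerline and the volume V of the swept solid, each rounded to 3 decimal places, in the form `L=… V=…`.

L=164.899 V=1586.519

2πR = 2π·8.5 = 53.407075
per-turn = √(53.407075² + 13²) = √(2852.3157 + 169) = √3021.3157 = 54.966496
L = 3 × 54.966496 = 164.899488
V = π·1.75² × L = 9.621128 × 164.899488 = 1586.518996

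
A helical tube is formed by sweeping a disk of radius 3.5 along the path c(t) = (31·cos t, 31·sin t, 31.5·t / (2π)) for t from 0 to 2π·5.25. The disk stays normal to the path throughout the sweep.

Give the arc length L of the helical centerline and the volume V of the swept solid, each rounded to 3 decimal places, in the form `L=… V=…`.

2πR = 2π·31 = 194.778745
per-turn = √(194.778745² + 31.5²) = √(37938.7593 + 992.25) = √38931.0093 = 197.309425
L = 5.25 × 197.309425 = 1035.874483
V = π·3.5² × L = 38.484510 × 1035.874483 = 39865.121903

L=1035.874 V=39865.122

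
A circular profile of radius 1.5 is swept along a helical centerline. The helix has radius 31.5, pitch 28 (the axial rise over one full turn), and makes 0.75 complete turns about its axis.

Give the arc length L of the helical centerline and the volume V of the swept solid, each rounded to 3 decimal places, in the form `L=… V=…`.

L=149.918 V=1059.710

2πR = 2π·31.5 = 197.920337
per-turn = √(197.920337² + 28²) = √(39172.4599 + 784) = √39956.4599 = 199.891120
L = 0.75 × 199.891120 = 149.918340
V = π·1.5² × L = 7.068583 × 149.918340 = 1059.710300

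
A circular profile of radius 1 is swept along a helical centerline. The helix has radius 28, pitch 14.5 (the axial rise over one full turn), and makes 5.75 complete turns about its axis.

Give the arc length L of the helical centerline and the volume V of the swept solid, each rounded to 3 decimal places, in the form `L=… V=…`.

2πR = 2π·28 = 175.929189
per-turn = √(175.929189² + 14.5²) = √(30951.0794 + 210.25) = √31161.3294 = 176.525719
L = 5.75 × 176.525719 = 1015.022883
V = π·1² × L = 3.141593 × 1015.022883 = 3188.788433

L=1015.023 V=3188.788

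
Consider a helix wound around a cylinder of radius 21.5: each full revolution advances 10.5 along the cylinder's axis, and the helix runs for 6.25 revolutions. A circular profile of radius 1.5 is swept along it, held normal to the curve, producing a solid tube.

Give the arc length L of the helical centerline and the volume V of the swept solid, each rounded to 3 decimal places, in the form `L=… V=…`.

L=846.850 V=5986.027

2πR = 2π·21.5 = 135.088484
per-turn = √(135.088484² + 10.5²) = √(18248.8985 + 110.25) = √18359.1485 = 135.495936
L = 6.25 × 135.495936 = 846.849597
V = π·1.5² × L = 7.068583 × 846.849597 = 5986.027063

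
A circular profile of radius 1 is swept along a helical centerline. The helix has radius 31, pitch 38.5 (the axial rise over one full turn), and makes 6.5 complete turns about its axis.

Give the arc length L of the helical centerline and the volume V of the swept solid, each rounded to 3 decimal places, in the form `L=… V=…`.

L=1290.557 V=4054.405

2πR = 2π·31 = 194.778745
per-turn = √(194.778745² + 38.5²) = √(37938.7593 + 1482.25) = √39421.0093 = 198.547247
L = 6.5 × 198.547247 = 1290.557106
V = π·1² × L = 3.141593 × 1290.557106 = 4054.404723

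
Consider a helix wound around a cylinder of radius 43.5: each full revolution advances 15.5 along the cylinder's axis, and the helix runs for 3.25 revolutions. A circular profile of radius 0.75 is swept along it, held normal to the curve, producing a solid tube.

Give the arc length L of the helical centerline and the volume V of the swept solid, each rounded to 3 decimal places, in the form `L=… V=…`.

2πR = 2π·43.5 = 273.318561
per-turn = √(273.318561² + 15.5²) = √(74703.0357 + 240.25) = √74943.2857 = 273.757714
L = 3.25 × 273.757714 = 889.712569
V = π·0.75² × L = 1.767146 × 889.712569 = 1572.251890

L=889.713 V=1572.252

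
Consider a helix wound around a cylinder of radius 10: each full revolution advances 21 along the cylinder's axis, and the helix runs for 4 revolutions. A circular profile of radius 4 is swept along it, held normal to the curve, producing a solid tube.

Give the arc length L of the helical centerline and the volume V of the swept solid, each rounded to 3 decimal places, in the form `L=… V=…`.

L=264.993 V=13320.018

2πR = 2π·10 = 62.831853
per-turn = √(62.831853² + 21²) = √(3947.8418 + 441) = √4388.8418 = 66.248334
L = 4 × 66.248334 = 264.993336
V = π·4² × L = 50.265482 × 264.993336 = 13320.017886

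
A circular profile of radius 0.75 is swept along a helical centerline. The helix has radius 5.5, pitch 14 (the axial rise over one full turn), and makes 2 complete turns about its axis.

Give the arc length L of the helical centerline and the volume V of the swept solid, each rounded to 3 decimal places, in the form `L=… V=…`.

2πR = 2π·5.5 = 34.557519
per-turn = √(34.557519² + 14²) = √(1194.2221 + 196) = √1390.2221 = 37.285683
L = 2 × 37.285683 = 74.571365
V = π·0.75² × L = 1.767146 × 74.571365 = 131.778480

L=74.571 V=131.778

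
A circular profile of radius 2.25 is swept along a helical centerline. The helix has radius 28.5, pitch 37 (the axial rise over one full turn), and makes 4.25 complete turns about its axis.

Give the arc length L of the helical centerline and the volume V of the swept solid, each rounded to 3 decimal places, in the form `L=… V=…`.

2πR = 2π·28.5 = 179.070781
per-turn = √(179.070781² + 37²) = √(32066.3447 + 1369) = √33435.3447 = 182.853342
L = 4.25 × 182.853342 = 777.126704
V = π·2.25² × L = 15.904313 × 777.126704 = 12359.666188

L=777.127 V=12359.666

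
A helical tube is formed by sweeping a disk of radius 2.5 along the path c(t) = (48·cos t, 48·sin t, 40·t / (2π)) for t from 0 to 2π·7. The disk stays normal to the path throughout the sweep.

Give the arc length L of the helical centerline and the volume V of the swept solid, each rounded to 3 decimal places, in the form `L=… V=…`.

2πR = 2π·48 = 301.592895
per-turn = √(301.592895² + 40²) = √(90958.2742 + 1600) = √92558.2742 = 304.233914
L = 7 × 304.233914 = 2129.637395
V = π·2.5² × L = 19.634954 × 2129.637395 = 41815.332467

L=2129.637 V=41815.332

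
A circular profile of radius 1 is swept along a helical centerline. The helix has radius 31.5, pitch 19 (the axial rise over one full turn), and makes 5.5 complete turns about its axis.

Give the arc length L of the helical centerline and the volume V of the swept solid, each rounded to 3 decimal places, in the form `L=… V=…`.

2πR = 2π·31.5 = 197.920337
per-turn = √(197.920337² + 19²) = √(39172.4599 + 361) = √39533.4599 = 198.830229
L = 5.5 × 198.830229 = 1093.566258
V = π·1² × L = 3.141593 × 1093.566258 = 3435.539723

L=1093.566 V=3435.540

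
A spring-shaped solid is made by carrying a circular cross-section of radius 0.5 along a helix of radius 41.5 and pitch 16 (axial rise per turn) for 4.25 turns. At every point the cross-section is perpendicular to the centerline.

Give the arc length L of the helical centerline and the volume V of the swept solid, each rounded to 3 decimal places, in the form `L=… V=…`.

L=1110.281 V=872.013

2πR = 2π·41.5 = 260.752190
per-turn = √(260.752190² + 16²) = √(67991.7047 + 256) = √68247.7047 = 261.242617
L = 4.25 × 261.242617 = 1110.281120
V = π·0.5² × L = 0.785398 × 1110.281120 = 872.012753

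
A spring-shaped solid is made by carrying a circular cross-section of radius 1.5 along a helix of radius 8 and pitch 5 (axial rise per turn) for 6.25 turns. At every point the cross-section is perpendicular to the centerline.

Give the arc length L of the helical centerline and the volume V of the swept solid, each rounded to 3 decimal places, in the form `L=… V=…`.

2πR = 2π·8 = 50.265482
per-turn = √(50.265482² + 5²) = √(2526.6187 + 25) = √2551.6187 = 50.513550
L = 6.25 × 50.513550 = 315.709687
V = π·1.5² × L = 7.068583 × 315.709687 = 2231.620276

L=315.710 V=2231.620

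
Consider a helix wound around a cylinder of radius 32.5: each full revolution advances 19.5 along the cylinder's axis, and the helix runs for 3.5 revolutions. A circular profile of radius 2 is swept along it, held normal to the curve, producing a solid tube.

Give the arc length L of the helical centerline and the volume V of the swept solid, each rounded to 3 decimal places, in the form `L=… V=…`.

L=717.964 V=9022.197

2πR = 2π·32.5 = 204.203522
per-turn = √(204.203522² + 19.5²) = √(41699.0786 + 380.25) = √42079.3286 = 205.132466
L = 3.5 × 205.132466 = 717.963631
V = π·2² × L = 12.566371 × 717.963631 = 9022.197073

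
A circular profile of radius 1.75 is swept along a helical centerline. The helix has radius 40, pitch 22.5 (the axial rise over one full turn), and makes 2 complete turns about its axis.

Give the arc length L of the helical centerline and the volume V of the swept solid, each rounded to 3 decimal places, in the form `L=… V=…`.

L=504.665 V=4855.447

2πR = 2π·40 = 251.327412
per-turn = √(251.327412² + 22.5²) = √(63165.4682 + 506.25) = √63671.7182 = 252.332555
L = 2 × 252.332555 = 504.665109
V = π·1.75² × L = 9.621128 × 504.665109 = 4855.447363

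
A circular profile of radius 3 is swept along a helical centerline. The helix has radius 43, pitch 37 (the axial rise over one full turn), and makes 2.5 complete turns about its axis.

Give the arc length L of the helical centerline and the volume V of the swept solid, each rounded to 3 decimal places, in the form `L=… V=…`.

L=681.747 V=19275.937

2πR = 2π·43 = 270.176968
per-turn = √(270.176968² + 37²) = √(72995.5942 + 1369) = √74364.5942 = 272.698724
L = 2.5 × 272.698724 = 681.746810
V = π·3² × L = 28.274334 × 681.746810 = 19275.936939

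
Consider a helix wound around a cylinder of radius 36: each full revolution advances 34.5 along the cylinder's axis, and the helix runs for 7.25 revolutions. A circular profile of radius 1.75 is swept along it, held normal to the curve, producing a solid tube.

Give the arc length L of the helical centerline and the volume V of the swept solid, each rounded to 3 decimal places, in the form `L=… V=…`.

2πR = 2π·36 = 226.194671
per-turn = √(226.194671² + 34.5²) = √(51164.0292 + 1190.25) = √52354.2792 = 228.810575
L = 7.25 × 228.810575 = 1658.876668
V = π·1.75² × L = 9.621128 × 1658.876668 = 15960.263937

L=1658.877 V=15960.264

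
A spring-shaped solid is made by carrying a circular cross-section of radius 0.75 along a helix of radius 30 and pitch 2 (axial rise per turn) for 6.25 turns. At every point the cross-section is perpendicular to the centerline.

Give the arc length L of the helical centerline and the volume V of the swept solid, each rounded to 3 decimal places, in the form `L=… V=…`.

2πR = 2π·30 = 188.495559
per-turn = √(188.495559² + 2²) = √(35530.5758 + 4) = √35534.5758 = 188.506169
L = 6.25 × 188.506169 = 1178.163558
V = π·0.75² × L = 1.767146 × 1178.163558 = 2081.986863

L=1178.164 V=2081.987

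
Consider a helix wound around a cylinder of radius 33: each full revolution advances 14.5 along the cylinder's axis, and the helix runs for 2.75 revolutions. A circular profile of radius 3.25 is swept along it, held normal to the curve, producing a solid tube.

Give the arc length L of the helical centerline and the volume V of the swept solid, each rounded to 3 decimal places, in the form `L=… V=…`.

L=571.592 V=18967.166

2πR = 2π·33 = 207.345115
per-turn = √(207.345115² + 14.5²) = √(42991.9968 + 210.25) = √43202.2468 = 207.851502
L = 2.75 × 207.851502 = 571.591630
V = π·3.25² × L = 33.183072 × 571.591630 = 18967.166435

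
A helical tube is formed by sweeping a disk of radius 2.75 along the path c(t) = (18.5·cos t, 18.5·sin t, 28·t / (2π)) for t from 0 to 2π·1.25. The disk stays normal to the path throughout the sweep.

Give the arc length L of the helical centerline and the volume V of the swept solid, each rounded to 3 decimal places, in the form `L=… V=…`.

L=149.455 V=3550.788

2πR = 2π·18.5 = 116.238928
per-turn = √(116.238928² + 28²) = √(13511.4884 + 784) = √14295.4884 = 119.563742
L = 1.25 × 119.563742 = 149.454678
V = π·2.75² × L = 23.758294 × 149.454678 = 3550.788237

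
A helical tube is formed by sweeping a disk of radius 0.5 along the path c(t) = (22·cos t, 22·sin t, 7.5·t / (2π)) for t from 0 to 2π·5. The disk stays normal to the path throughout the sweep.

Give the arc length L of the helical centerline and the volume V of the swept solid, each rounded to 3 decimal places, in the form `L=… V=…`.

L=692.167 V=543.627

2πR = 2π·22 = 138.230077
per-turn = √(138.230077² + 7.5²) = √(19107.5541 + 56.25) = √19163.8041 = 138.433392
L = 5 × 138.433392 = 692.166962
V = π·0.5² × L = 0.785398 × 692.166962 = 543.626661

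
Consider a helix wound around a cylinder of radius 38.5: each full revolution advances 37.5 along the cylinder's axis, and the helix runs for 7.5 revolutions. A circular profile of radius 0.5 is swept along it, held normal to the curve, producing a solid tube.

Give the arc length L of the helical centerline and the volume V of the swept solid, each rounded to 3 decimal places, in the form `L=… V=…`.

2πR = 2π·38.5 = 241.902634
per-turn = √(241.902634² + 37.5²) = √(58516.8845 + 1406.25) = √59923.1345 = 244.792023
L = 7.5 × 244.792023 = 1835.940172
V = π·0.5² × L = 0.785398 × 1835.940172 = 1441.944039

L=1835.940 V=1441.944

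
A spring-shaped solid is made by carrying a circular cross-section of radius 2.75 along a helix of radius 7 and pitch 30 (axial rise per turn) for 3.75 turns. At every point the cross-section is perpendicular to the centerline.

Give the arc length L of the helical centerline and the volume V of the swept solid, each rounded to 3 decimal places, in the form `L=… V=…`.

L=199.648 V=4743.297

2πR = 2π·7 = 43.982297
per-turn = √(43.982297² + 30²) = √(1934.4425 + 900) = √2834.4425 = 53.239482
L = 3.75 × 53.239482 = 199.648058
V = π·2.75² × L = 23.758294 × 199.648058 = 4743.297351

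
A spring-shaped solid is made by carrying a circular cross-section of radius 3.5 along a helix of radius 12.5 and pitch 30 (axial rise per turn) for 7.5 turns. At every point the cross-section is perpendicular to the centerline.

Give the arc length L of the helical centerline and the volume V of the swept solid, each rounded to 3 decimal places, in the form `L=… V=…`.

2πR = 2π·12.5 = 78.539816
per-turn = √(78.539816² + 30²) = √(6168.5028 + 900) = √7068.5028 = 84.074388
L = 7.5 × 84.074388 = 630.557911
V = π·3.5² × L = 38.484510 × 630.557911 = 24266.712254

L=630.558 V=24266.712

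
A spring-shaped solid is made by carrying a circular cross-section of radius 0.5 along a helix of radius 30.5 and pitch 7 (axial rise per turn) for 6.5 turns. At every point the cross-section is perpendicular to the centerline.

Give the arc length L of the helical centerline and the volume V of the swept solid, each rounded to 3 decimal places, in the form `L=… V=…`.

2πR = 2π·30.5 = 191.637152
per-turn = √(191.637152² + 7²) = √(36724.7980 + 49) = √36773.7980 = 191.764955
L = 6.5 × 191.764955 = 1246.472208
V = π·0.5² × L = 0.785398 × 1246.472208 = 978.976983

L=1246.472 V=978.977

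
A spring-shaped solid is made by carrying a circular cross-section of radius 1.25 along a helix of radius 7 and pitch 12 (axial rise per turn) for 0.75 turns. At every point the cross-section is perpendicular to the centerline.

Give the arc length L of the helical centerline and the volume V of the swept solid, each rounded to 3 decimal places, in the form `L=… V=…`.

2πR = 2π·7 = 43.982297
per-turn = √(43.982297² + 12²) = √(1934.4425 + 144) = √2078.4425 = 45.589938
L = 0.75 × 45.589938 = 34.192454
V = π·1.25² × L = 4.908739 × 34.192454 = 167.841814

L=34.192 V=167.842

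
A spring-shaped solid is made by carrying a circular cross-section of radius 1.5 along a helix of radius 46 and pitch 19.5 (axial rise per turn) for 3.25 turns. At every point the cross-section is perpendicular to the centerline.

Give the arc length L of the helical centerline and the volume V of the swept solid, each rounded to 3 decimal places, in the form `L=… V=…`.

2πR = 2π·46 = 289.026524
per-turn = √(289.026524² + 19.5²) = √(83536.3317 + 380.25) = √83916.5817 = 289.683589
L = 3.25 × 289.683589 = 941.471664
V = π·1.5² × L = 7.068583 × 941.471664 = 6654.871041

L=941.472 V=6654.871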